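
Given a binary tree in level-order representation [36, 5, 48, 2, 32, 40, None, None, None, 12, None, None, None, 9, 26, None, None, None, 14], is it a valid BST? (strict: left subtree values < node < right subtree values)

Level-order array: [36, 5, 48, 2, 32, 40, None, None, None, 12, None, None, None, 9, 26, None, None, None, 14]
Validate using subtree bounds (lo, hi): at each node, require lo < value < hi,
then recurse left with hi=value and right with lo=value.
Preorder trace (stopping at first violation):
  at node 36 with bounds (-inf, +inf): OK
  at node 5 with bounds (-inf, 36): OK
  at node 2 with bounds (-inf, 5): OK
  at node 32 with bounds (5, 36): OK
  at node 12 with bounds (5, 32): OK
  at node 9 with bounds (5, 12): OK
  at node 26 with bounds (12, 32): OK
  at node 14 with bounds (26, 32): VIOLATION
Node 14 violates its bound: not (26 < 14 < 32).
Result: Not a valid BST


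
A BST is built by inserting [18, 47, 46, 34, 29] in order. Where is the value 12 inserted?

Starting tree (level order): [18, None, 47, 46, None, 34, None, 29]
Insertion path: 18
Result: insert 12 as left child of 18
Final tree (level order): [18, 12, 47, None, None, 46, None, 34, None, 29]


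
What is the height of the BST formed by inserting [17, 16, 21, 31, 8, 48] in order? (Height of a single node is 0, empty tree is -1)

Insertion order: [17, 16, 21, 31, 8, 48]
Tree (level-order array): [17, 16, 21, 8, None, None, 31, None, None, None, 48]
Compute height bottom-up (empty subtree = -1):
  height(8) = 1 + max(-1, -1) = 0
  height(16) = 1 + max(0, -1) = 1
  height(48) = 1 + max(-1, -1) = 0
  height(31) = 1 + max(-1, 0) = 1
  height(21) = 1 + max(-1, 1) = 2
  height(17) = 1 + max(1, 2) = 3
Height = 3


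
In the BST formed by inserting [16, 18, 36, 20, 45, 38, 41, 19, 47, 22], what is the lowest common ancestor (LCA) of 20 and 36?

Tree insertion order: [16, 18, 36, 20, 45, 38, 41, 19, 47, 22]
Tree (level-order array): [16, None, 18, None, 36, 20, 45, 19, 22, 38, 47, None, None, None, None, None, 41]
In a BST, the LCA of p=20, q=36 is the first node v on the
root-to-leaf path with p <= v <= q (go left if both < v, right if both > v).
Walk from root:
  at 16: both 20 and 36 > 16, go right
  at 18: both 20 and 36 > 18, go right
  at 36: 20 <= 36 <= 36, this is the LCA
LCA = 36


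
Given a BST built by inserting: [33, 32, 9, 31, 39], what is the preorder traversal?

Tree insertion order: [33, 32, 9, 31, 39]
Tree (level-order array): [33, 32, 39, 9, None, None, None, None, 31]
Preorder traversal: [33, 32, 9, 31, 39]


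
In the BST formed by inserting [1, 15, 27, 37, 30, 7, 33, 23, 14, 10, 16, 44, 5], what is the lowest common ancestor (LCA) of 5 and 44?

Tree insertion order: [1, 15, 27, 37, 30, 7, 33, 23, 14, 10, 16, 44, 5]
Tree (level-order array): [1, None, 15, 7, 27, 5, 14, 23, 37, None, None, 10, None, 16, None, 30, 44, None, None, None, None, None, 33]
In a BST, the LCA of p=5, q=44 is the first node v on the
root-to-leaf path with p <= v <= q (go left if both < v, right if both > v).
Walk from root:
  at 1: both 5 and 44 > 1, go right
  at 15: 5 <= 15 <= 44, this is the LCA
LCA = 15


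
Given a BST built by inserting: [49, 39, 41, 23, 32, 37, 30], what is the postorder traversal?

Tree insertion order: [49, 39, 41, 23, 32, 37, 30]
Tree (level-order array): [49, 39, None, 23, 41, None, 32, None, None, 30, 37]
Postorder traversal: [30, 37, 32, 23, 41, 39, 49]


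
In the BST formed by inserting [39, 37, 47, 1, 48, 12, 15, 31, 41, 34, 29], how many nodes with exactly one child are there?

Tree built from: [39, 37, 47, 1, 48, 12, 15, 31, 41, 34, 29]
Tree (level-order array): [39, 37, 47, 1, None, 41, 48, None, 12, None, None, None, None, None, 15, None, 31, 29, 34]
Rule: These are nodes with exactly 1 non-null child.
Per-node child counts:
  node 39: 2 child(ren)
  node 37: 1 child(ren)
  node 1: 1 child(ren)
  node 12: 1 child(ren)
  node 15: 1 child(ren)
  node 31: 2 child(ren)
  node 29: 0 child(ren)
  node 34: 0 child(ren)
  node 47: 2 child(ren)
  node 41: 0 child(ren)
  node 48: 0 child(ren)
Matching nodes: [37, 1, 12, 15]
Count of nodes with exactly one child: 4


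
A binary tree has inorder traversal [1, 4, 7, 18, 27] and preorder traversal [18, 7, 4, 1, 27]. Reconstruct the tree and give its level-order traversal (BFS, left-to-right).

Inorder:  [1, 4, 7, 18, 27]
Preorder: [18, 7, 4, 1, 27]
Algorithm: preorder visits root first, so consume preorder in order;
for each root, split the current inorder slice at that value into
left-subtree inorder and right-subtree inorder, then recurse.
Recursive splits:
  root=18; inorder splits into left=[1, 4, 7], right=[27]
  root=7; inorder splits into left=[1, 4], right=[]
  root=4; inorder splits into left=[1], right=[]
  root=1; inorder splits into left=[], right=[]
  root=27; inorder splits into left=[], right=[]
Reconstructed level-order: [18, 7, 27, 4, 1]


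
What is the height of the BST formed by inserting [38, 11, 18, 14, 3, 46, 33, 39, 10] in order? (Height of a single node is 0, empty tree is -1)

Insertion order: [38, 11, 18, 14, 3, 46, 33, 39, 10]
Tree (level-order array): [38, 11, 46, 3, 18, 39, None, None, 10, 14, 33]
Compute height bottom-up (empty subtree = -1):
  height(10) = 1 + max(-1, -1) = 0
  height(3) = 1 + max(-1, 0) = 1
  height(14) = 1 + max(-1, -1) = 0
  height(33) = 1 + max(-1, -1) = 0
  height(18) = 1 + max(0, 0) = 1
  height(11) = 1 + max(1, 1) = 2
  height(39) = 1 + max(-1, -1) = 0
  height(46) = 1 + max(0, -1) = 1
  height(38) = 1 + max(2, 1) = 3
Height = 3


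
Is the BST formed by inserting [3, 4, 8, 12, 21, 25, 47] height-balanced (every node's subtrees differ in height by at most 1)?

Tree (level-order array): [3, None, 4, None, 8, None, 12, None, 21, None, 25, None, 47]
Definition: a tree is height-balanced if, at every node, |h(left) - h(right)| <= 1 (empty subtree has height -1).
Bottom-up per-node check:
  node 47: h_left=-1, h_right=-1, diff=0 [OK], height=0
  node 25: h_left=-1, h_right=0, diff=1 [OK], height=1
  node 21: h_left=-1, h_right=1, diff=2 [FAIL (|-1-1|=2 > 1)], height=2
  node 12: h_left=-1, h_right=2, diff=3 [FAIL (|-1-2|=3 > 1)], height=3
  node 8: h_left=-1, h_right=3, diff=4 [FAIL (|-1-3|=4 > 1)], height=4
  node 4: h_left=-1, h_right=4, diff=5 [FAIL (|-1-4|=5 > 1)], height=5
  node 3: h_left=-1, h_right=5, diff=6 [FAIL (|-1-5|=6 > 1)], height=6
Node 21 violates the condition: |-1 - 1| = 2 > 1.
Result: Not balanced


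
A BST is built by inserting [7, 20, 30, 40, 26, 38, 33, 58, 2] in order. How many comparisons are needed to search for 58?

Search path for 58: 7 -> 20 -> 30 -> 40 -> 58
Found: True
Comparisons: 5


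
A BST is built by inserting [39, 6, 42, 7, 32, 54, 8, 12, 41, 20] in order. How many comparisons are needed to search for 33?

Search path for 33: 39 -> 6 -> 7 -> 32
Found: False
Comparisons: 4


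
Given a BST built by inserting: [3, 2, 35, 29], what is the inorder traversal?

Tree insertion order: [3, 2, 35, 29]
Tree (level-order array): [3, 2, 35, None, None, 29]
Inorder traversal: [2, 3, 29, 35]


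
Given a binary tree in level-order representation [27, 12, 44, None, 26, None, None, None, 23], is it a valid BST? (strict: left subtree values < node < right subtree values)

Level-order array: [27, 12, 44, None, 26, None, None, None, 23]
Validate using subtree bounds (lo, hi): at each node, require lo < value < hi,
then recurse left with hi=value and right with lo=value.
Preorder trace (stopping at first violation):
  at node 27 with bounds (-inf, +inf): OK
  at node 12 with bounds (-inf, 27): OK
  at node 26 with bounds (12, 27): OK
  at node 23 with bounds (26, 27): VIOLATION
Node 23 violates its bound: not (26 < 23 < 27).
Result: Not a valid BST


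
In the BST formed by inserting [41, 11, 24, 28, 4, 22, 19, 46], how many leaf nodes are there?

Tree built from: [41, 11, 24, 28, 4, 22, 19, 46]
Tree (level-order array): [41, 11, 46, 4, 24, None, None, None, None, 22, 28, 19]
Rule: A leaf has 0 children.
Per-node child counts:
  node 41: 2 child(ren)
  node 11: 2 child(ren)
  node 4: 0 child(ren)
  node 24: 2 child(ren)
  node 22: 1 child(ren)
  node 19: 0 child(ren)
  node 28: 0 child(ren)
  node 46: 0 child(ren)
Matching nodes: [4, 19, 28, 46]
Count of leaf nodes: 4


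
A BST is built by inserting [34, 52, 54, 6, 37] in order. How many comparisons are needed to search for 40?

Search path for 40: 34 -> 52 -> 37
Found: False
Comparisons: 3


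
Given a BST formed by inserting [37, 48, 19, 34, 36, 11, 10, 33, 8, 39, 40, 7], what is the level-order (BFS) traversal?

Tree insertion order: [37, 48, 19, 34, 36, 11, 10, 33, 8, 39, 40, 7]
Tree (level-order array): [37, 19, 48, 11, 34, 39, None, 10, None, 33, 36, None, 40, 8, None, None, None, None, None, None, None, 7]
BFS from the root, enqueuing left then right child of each popped node:
  queue [37] -> pop 37, enqueue [19, 48], visited so far: [37]
  queue [19, 48] -> pop 19, enqueue [11, 34], visited so far: [37, 19]
  queue [48, 11, 34] -> pop 48, enqueue [39], visited so far: [37, 19, 48]
  queue [11, 34, 39] -> pop 11, enqueue [10], visited so far: [37, 19, 48, 11]
  queue [34, 39, 10] -> pop 34, enqueue [33, 36], visited so far: [37, 19, 48, 11, 34]
  queue [39, 10, 33, 36] -> pop 39, enqueue [40], visited so far: [37, 19, 48, 11, 34, 39]
  queue [10, 33, 36, 40] -> pop 10, enqueue [8], visited so far: [37, 19, 48, 11, 34, 39, 10]
  queue [33, 36, 40, 8] -> pop 33, enqueue [none], visited so far: [37, 19, 48, 11, 34, 39, 10, 33]
  queue [36, 40, 8] -> pop 36, enqueue [none], visited so far: [37, 19, 48, 11, 34, 39, 10, 33, 36]
  queue [40, 8] -> pop 40, enqueue [none], visited so far: [37, 19, 48, 11, 34, 39, 10, 33, 36, 40]
  queue [8] -> pop 8, enqueue [7], visited so far: [37, 19, 48, 11, 34, 39, 10, 33, 36, 40, 8]
  queue [7] -> pop 7, enqueue [none], visited so far: [37, 19, 48, 11, 34, 39, 10, 33, 36, 40, 8, 7]
Result: [37, 19, 48, 11, 34, 39, 10, 33, 36, 40, 8, 7]


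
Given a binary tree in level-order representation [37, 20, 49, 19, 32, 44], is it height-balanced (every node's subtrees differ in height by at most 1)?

Tree (level-order array): [37, 20, 49, 19, 32, 44]
Definition: a tree is height-balanced if, at every node, |h(left) - h(right)| <= 1 (empty subtree has height -1).
Bottom-up per-node check:
  node 19: h_left=-1, h_right=-1, diff=0 [OK], height=0
  node 32: h_left=-1, h_right=-1, diff=0 [OK], height=0
  node 20: h_left=0, h_right=0, diff=0 [OK], height=1
  node 44: h_left=-1, h_right=-1, diff=0 [OK], height=0
  node 49: h_left=0, h_right=-1, diff=1 [OK], height=1
  node 37: h_left=1, h_right=1, diff=0 [OK], height=2
All nodes satisfy the balance condition.
Result: Balanced


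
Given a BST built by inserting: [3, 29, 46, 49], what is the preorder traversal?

Tree insertion order: [3, 29, 46, 49]
Tree (level-order array): [3, None, 29, None, 46, None, 49]
Preorder traversal: [3, 29, 46, 49]


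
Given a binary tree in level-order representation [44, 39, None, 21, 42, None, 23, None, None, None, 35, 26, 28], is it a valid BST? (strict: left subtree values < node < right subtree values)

Level-order array: [44, 39, None, 21, 42, None, 23, None, None, None, 35, 26, 28]
Validate using subtree bounds (lo, hi): at each node, require lo < value < hi,
then recurse left with hi=value and right with lo=value.
Preorder trace (stopping at first violation):
  at node 44 with bounds (-inf, +inf): OK
  at node 39 with bounds (-inf, 44): OK
  at node 21 with bounds (-inf, 39): OK
  at node 23 with bounds (21, 39): OK
  at node 35 with bounds (23, 39): OK
  at node 26 with bounds (23, 35): OK
  at node 28 with bounds (35, 39): VIOLATION
Node 28 violates its bound: not (35 < 28 < 39).
Result: Not a valid BST


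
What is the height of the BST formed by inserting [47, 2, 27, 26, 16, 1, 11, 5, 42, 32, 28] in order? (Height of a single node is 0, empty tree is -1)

Insertion order: [47, 2, 27, 26, 16, 1, 11, 5, 42, 32, 28]
Tree (level-order array): [47, 2, None, 1, 27, None, None, 26, 42, 16, None, 32, None, 11, None, 28, None, 5]
Compute height bottom-up (empty subtree = -1):
  height(1) = 1 + max(-1, -1) = 0
  height(5) = 1 + max(-1, -1) = 0
  height(11) = 1 + max(0, -1) = 1
  height(16) = 1 + max(1, -1) = 2
  height(26) = 1 + max(2, -1) = 3
  height(28) = 1 + max(-1, -1) = 0
  height(32) = 1 + max(0, -1) = 1
  height(42) = 1 + max(1, -1) = 2
  height(27) = 1 + max(3, 2) = 4
  height(2) = 1 + max(0, 4) = 5
  height(47) = 1 + max(5, -1) = 6
Height = 6


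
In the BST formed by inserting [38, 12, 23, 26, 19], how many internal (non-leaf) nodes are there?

Tree built from: [38, 12, 23, 26, 19]
Tree (level-order array): [38, 12, None, None, 23, 19, 26]
Rule: An internal node has at least one child.
Per-node child counts:
  node 38: 1 child(ren)
  node 12: 1 child(ren)
  node 23: 2 child(ren)
  node 19: 0 child(ren)
  node 26: 0 child(ren)
Matching nodes: [38, 12, 23]
Count of internal (non-leaf) nodes: 3


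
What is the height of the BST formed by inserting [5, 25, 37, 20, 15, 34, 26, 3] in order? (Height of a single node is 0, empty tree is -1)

Insertion order: [5, 25, 37, 20, 15, 34, 26, 3]
Tree (level-order array): [5, 3, 25, None, None, 20, 37, 15, None, 34, None, None, None, 26]
Compute height bottom-up (empty subtree = -1):
  height(3) = 1 + max(-1, -1) = 0
  height(15) = 1 + max(-1, -1) = 0
  height(20) = 1 + max(0, -1) = 1
  height(26) = 1 + max(-1, -1) = 0
  height(34) = 1 + max(0, -1) = 1
  height(37) = 1 + max(1, -1) = 2
  height(25) = 1 + max(1, 2) = 3
  height(5) = 1 + max(0, 3) = 4
Height = 4


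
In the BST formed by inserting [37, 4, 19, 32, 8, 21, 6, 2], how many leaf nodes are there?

Tree built from: [37, 4, 19, 32, 8, 21, 6, 2]
Tree (level-order array): [37, 4, None, 2, 19, None, None, 8, 32, 6, None, 21]
Rule: A leaf has 0 children.
Per-node child counts:
  node 37: 1 child(ren)
  node 4: 2 child(ren)
  node 2: 0 child(ren)
  node 19: 2 child(ren)
  node 8: 1 child(ren)
  node 6: 0 child(ren)
  node 32: 1 child(ren)
  node 21: 0 child(ren)
Matching nodes: [2, 6, 21]
Count of leaf nodes: 3


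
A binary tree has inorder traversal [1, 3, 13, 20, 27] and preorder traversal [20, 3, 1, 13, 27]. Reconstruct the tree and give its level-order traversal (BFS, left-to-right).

Inorder:  [1, 3, 13, 20, 27]
Preorder: [20, 3, 1, 13, 27]
Algorithm: preorder visits root first, so consume preorder in order;
for each root, split the current inorder slice at that value into
left-subtree inorder and right-subtree inorder, then recurse.
Recursive splits:
  root=20; inorder splits into left=[1, 3, 13], right=[27]
  root=3; inorder splits into left=[1], right=[13]
  root=1; inorder splits into left=[], right=[]
  root=13; inorder splits into left=[], right=[]
  root=27; inorder splits into left=[], right=[]
Reconstructed level-order: [20, 3, 27, 1, 13]


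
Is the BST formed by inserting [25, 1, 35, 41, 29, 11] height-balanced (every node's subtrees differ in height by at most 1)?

Tree (level-order array): [25, 1, 35, None, 11, 29, 41]
Definition: a tree is height-balanced if, at every node, |h(left) - h(right)| <= 1 (empty subtree has height -1).
Bottom-up per-node check:
  node 11: h_left=-1, h_right=-1, diff=0 [OK], height=0
  node 1: h_left=-1, h_right=0, diff=1 [OK], height=1
  node 29: h_left=-1, h_right=-1, diff=0 [OK], height=0
  node 41: h_left=-1, h_right=-1, diff=0 [OK], height=0
  node 35: h_left=0, h_right=0, diff=0 [OK], height=1
  node 25: h_left=1, h_right=1, diff=0 [OK], height=2
All nodes satisfy the balance condition.
Result: Balanced


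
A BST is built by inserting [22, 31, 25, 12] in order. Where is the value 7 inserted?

Starting tree (level order): [22, 12, 31, None, None, 25]
Insertion path: 22 -> 12
Result: insert 7 as left child of 12
Final tree (level order): [22, 12, 31, 7, None, 25]


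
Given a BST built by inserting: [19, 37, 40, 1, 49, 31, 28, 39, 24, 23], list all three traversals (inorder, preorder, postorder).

Tree insertion order: [19, 37, 40, 1, 49, 31, 28, 39, 24, 23]
Tree (level-order array): [19, 1, 37, None, None, 31, 40, 28, None, 39, 49, 24, None, None, None, None, None, 23]
Inorder (L, root, R): [1, 19, 23, 24, 28, 31, 37, 39, 40, 49]
Preorder (root, L, R): [19, 1, 37, 31, 28, 24, 23, 40, 39, 49]
Postorder (L, R, root): [1, 23, 24, 28, 31, 39, 49, 40, 37, 19]


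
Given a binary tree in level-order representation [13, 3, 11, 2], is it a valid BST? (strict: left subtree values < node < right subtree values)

Level-order array: [13, 3, 11, 2]
Validate using subtree bounds (lo, hi): at each node, require lo < value < hi,
then recurse left with hi=value and right with lo=value.
Preorder trace (stopping at first violation):
  at node 13 with bounds (-inf, +inf): OK
  at node 3 with bounds (-inf, 13): OK
  at node 2 with bounds (-inf, 3): OK
  at node 11 with bounds (13, +inf): VIOLATION
Node 11 violates its bound: not (13 < 11 < +inf).
Result: Not a valid BST


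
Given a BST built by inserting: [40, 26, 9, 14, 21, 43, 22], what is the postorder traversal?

Tree insertion order: [40, 26, 9, 14, 21, 43, 22]
Tree (level-order array): [40, 26, 43, 9, None, None, None, None, 14, None, 21, None, 22]
Postorder traversal: [22, 21, 14, 9, 26, 43, 40]


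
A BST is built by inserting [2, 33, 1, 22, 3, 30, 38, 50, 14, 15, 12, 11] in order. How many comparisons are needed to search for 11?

Search path for 11: 2 -> 33 -> 22 -> 3 -> 14 -> 12 -> 11
Found: True
Comparisons: 7


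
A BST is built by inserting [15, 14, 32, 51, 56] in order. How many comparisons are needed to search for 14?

Search path for 14: 15 -> 14
Found: True
Comparisons: 2


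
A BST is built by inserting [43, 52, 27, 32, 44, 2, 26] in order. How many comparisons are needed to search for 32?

Search path for 32: 43 -> 27 -> 32
Found: True
Comparisons: 3


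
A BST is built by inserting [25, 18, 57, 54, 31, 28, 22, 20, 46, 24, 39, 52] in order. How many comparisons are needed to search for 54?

Search path for 54: 25 -> 57 -> 54
Found: True
Comparisons: 3


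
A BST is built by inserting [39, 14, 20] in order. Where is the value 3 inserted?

Starting tree (level order): [39, 14, None, None, 20]
Insertion path: 39 -> 14
Result: insert 3 as left child of 14
Final tree (level order): [39, 14, None, 3, 20]


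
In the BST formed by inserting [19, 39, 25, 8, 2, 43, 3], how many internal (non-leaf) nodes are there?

Tree built from: [19, 39, 25, 8, 2, 43, 3]
Tree (level-order array): [19, 8, 39, 2, None, 25, 43, None, 3]
Rule: An internal node has at least one child.
Per-node child counts:
  node 19: 2 child(ren)
  node 8: 1 child(ren)
  node 2: 1 child(ren)
  node 3: 0 child(ren)
  node 39: 2 child(ren)
  node 25: 0 child(ren)
  node 43: 0 child(ren)
Matching nodes: [19, 8, 2, 39]
Count of internal (non-leaf) nodes: 4


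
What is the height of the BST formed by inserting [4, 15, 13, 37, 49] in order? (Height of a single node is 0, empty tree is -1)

Insertion order: [4, 15, 13, 37, 49]
Tree (level-order array): [4, None, 15, 13, 37, None, None, None, 49]
Compute height bottom-up (empty subtree = -1):
  height(13) = 1 + max(-1, -1) = 0
  height(49) = 1 + max(-1, -1) = 0
  height(37) = 1 + max(-1, 0) = 1
  height(15) = 1 + max(0, 1) = 2
  height(4) = 1 + max(-1, 2) = 3
Height = 3


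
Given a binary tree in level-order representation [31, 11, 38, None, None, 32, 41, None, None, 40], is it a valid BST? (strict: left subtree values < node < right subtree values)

Level-order array: [31, 11, 38, None, None, 32, 41, None, None, 40]
Validate using subtree bounds (lo, hi): at each node, require lo < value < hi,
then recurse left with hi=value and right with lo=value.
Preorder trace (stopping at first violation):
  at node 31 with bounds (-inf, +inf): OK
  at node 11 with bounds (-inf, 31): OK
  at node 38 with bounds (31, +inf): OK
  at node 32 with bounds (31, 38): OK
  at node 41 with bounds (38, +inf): OK
  at node 40 with bounds (38, 41): OK
No violation found at any node.
Result: Valid BST


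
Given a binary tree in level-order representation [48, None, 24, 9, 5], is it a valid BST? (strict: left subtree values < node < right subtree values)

Level-order array: [48, None, 24, 9, 5]
Validate using subtree bounds (lo, hi): at each node, require lo < value < hi,
then recurse left with hi=value and right with lo=value.
Preorder trace (stopping at first violation):
  at node 48 with bounds (-inf, +inf): OK
  at node 24 with bounds (48, +inf): VIOLATION
Node 24 violates its bound: not (48 < 24 < +inf).
Result: Not a valid BST


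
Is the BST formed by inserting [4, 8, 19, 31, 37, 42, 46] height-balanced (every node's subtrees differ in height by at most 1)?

Tree (level-order array): [4, None, 8, None, 19, None, 31, None, 37, None, 42, None, 46]
Definition: a tree is height-balanced if, at every node, |h(left) - h(right)| <= 1 (empty subtree has height -1).
Bottom-up per-node check:
  node 46: h_left=-1, h_right=-1, diff=0 [OK], height=0
  node 42: h_left=-1, h_right=0, diff=1 [OK], height=1
  node 37: h_left=-1, h_right=1, diff=2 [FAIL (|-1-1|=2 > 1)], height=2
  node 31: h_left=-1, h_right=2, diff=3 [FAIL (|-1-2|=3 > 1)], height=3
  node 19: h_left=-1, h_right=3, diff=4 [FAIL (|-1-3|=4 > 1)], height=4
  node 8: h_left=-1, h_right=4, diff=5 [FAIL (|-1-4|=5 > 1)], height=5
  node 4: h_left=-1, h_right=5, diff=6 [FAIL (|-1-5|=6 > 1)], height=6
Node 37 violates the condition: |-1 - 1| = 2 > 1.
Result: Not balanced


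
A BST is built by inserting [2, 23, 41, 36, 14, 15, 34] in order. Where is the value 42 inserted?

Starting tree (level order): [2, None, 23, 14, 41, None, 15, 36, None, None, None, 34]
Insertion path: 2 -> 23 -> 41
Result: insert 42 as right child of 41
Final tree (level order): [2, None, 23, 14, 41, None, 15, 36, 42, None, None, 34]


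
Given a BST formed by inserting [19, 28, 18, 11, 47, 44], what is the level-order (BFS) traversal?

Tree insertion order: [19, 28, 18, 11, 47, 44]
Tree (level-order array): [19, 18, 28, 11, None, None, 47, None, None, 44]
BFS from the root, enqueuing left then right child of each popped node:
  queue [19] -> pop 19, enqueue [18, 28], visited so far: [19]
  queue [18, 28] -> pop 18, enqueue [11], visited so far: [19, 18]
  queue [28, 11] -> pop 28, enqueue [47], visited so far: [19, 18, 28]
  queue [11, 47] -> pop 11, enqueue [none], visited so far: [19, 18, 28, 11]
  queue [47] -> pop 47, enqueue [44], visited so far: [19, 18, 28, 11, 47]
  queue [44] -> pop 44, enqueue [none], visited so far: [19, 18, 28, 11, 47, 44]
Result: [19, 18, 28, 11, 47, 44]


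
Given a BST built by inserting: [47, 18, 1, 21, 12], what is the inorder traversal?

Tree insertion order: [47, 18, 1, 21, 12]
Tree (level-order array): [47, 18, None, 1, 21, None, 12]
Inorder traversal: [1, 12, 18, 21, 47]


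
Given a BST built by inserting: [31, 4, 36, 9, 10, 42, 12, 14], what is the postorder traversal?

Tree insertion order: [31, 4, 36, 9, 10, 42, 12, 14]
Tree (level-order array): [31, 4, 36, None, 9, None, 42, None, 10, None, None, None, 12, None, 14]
Postorder traversal: [14, 12, 10, 9, 4, 42, 36, 31]


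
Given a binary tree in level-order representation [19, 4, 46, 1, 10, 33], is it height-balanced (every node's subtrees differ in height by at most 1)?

Tree (level-order array): [19, 4, 46, 1, 10, 33]
Definition: a tree is height-balanced if, at every node, |h(left) - h(right)| <= 1 (empty subtree has height -1).
Bottom-up per-node check:
  node 1: h_left=-1, h_right=-1, diff=0 [OK], height=0
  node 10: h_left=-1, h_right=-1, diff=0 [OK], height=0
  node 4: h_left=0, h_right=0, diff=0 [OK], height=1
  node 33: h_left=-1, h_right=-1, diff=0 [OK], height=0
  node 46: h_left=0, h_right=-1, diff=1 [OK], height=1
  node 19: h_left=1, h_right=1, diff=0 [OK], height=2
All nodes satisfy the balance condition.
Result: Balanced


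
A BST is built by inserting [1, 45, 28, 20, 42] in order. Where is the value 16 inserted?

Starting tree (level order): [1, None, 45, 28, None, 20, 42]
Insertion path: 1 -> 45 -> 28 -> 20
Result: insert 16 as left child of 20
Final tree (level order): [1, None, 45, 28, None, 20, 42, 16]


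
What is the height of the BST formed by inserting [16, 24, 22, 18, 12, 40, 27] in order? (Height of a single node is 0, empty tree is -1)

Insertion order: [16, 24, 22, 18, 12, 40, 27]
Tree (level-order array): [16, 12, 24, None, None, 22, 40, 18, None, 27]
Compute height bottom-up (empty subtree = -1):
  height(12) = 1 + max(-1, -1) = 0
  height(18) = 1 + max(-1, -1) = 0
  height(22) = 1 + max(0, -1) = 1
  height(27) = 1 + max(-1, -1) = 0
  height(40) = 1 + max(0, -1) = 1
  height(24) = 1 + max(1, 1) = 2
  height(16) = 1 + max(0, 2) = 3
Height = 3


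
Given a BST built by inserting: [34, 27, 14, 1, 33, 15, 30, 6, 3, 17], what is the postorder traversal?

Tree insertion order: [34, 27, 14, 1, 33, 15, 30, 6, 3, 17]
Tree (level-order array): [34, 27, None, 14, 33, 1, 15, 30, None, None, 6, None, 17, None, None, 3]
Postorder traversal: [3, 6, 1, 17, 15, 14, 30, 33, 27, 34]


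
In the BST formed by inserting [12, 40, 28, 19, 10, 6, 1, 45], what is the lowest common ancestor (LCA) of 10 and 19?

Tree insertion order: [12, 40, 28, 19, 10, 6, 1, 45]
Tree (level-order array): [12, 10, 40, 6, None, 28, 45, 1, None, 19]
In a BST, the LCA of p=10, q=19 is the first node v on the
root-to-leaf path with p <= v <= q (go left if both < v, right if both > v).
Walk from root:
  at 12: 10 <= 12 <= 19, this is the LCA
LCA = 12


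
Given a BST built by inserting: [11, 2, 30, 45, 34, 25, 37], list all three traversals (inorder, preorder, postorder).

Tree insertion order: [11, 2, 30, 45, 34, 25, 37]
Tree (level-order array): [11, 2, 30, None, None, 25, 45, None, None, 34, None, None, 37]
Inorder (L, root, R): [2, 11, 25, 30, 34, 37, 45]
Preorder (root, L, R): [11, 2, 30, 25, 45, 34, 37]
Postorder (L, R, root): [2, 25, 37, 34, 45, 30, 11]


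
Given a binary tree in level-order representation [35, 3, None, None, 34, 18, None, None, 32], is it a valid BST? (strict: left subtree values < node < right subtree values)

Level-order array: [35, 3, None, None, 34, 18, None, None, 32]
Validate using subtree bounds (lo, hi): at each node, require lo < value < hi,
then recurse left with hi=value and right with lo=value.
Preorder trace (stopping at first violation):
  at node 35 with bounds (-inf, +inf): OK
  at node 3 with bounds (-inf, 35): OK
  at node 34 with bounds (3, 35): OK
  at node 18 with bounds (3, 34): OK
  at node 32 with bounds (18, 34): OK
No violation found at any node.
Result: Valid BST


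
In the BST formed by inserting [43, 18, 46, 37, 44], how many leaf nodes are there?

Tree built from: [43, 18, 46, 37, 44]
Tree (level-order array): [43, 18, 46, None, 37, 44]
Rule: A leaf has 0 children.
Per-node child counts:
  node 43: 2 child(ren)
  node 18: 1 child(ren)
  node 37: 0 child(ren)
  node 46: 1 child(ren)
  node 44: 0 child(ren)
Matching nodes: [37, 44]
Count of leaf nodes: 2


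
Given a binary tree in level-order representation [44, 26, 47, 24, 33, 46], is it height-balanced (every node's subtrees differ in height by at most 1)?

Tree (level-order array): [44, 26, 47, 24, 33, 46]
Definition: a tree is height-balanced if, at every node, |h(left) - h(right)| <= 1 (empty subtree has height -1).
Bottom-up per-node check:
  node 24: h_left=-1, h_right=-1, diff=0 [OK], height=0
  node 33: h_left=-1, h_right=-1, diff=0 [OK], height=0
  node 26: h_left=0, h_right=0, diff=0 [OK], height=1
  node 46: h_left=-1, h_right=-1, diff=0 [OK], height=0
  node 47: h_left=0, h_right=-1, diff=1 [OK], height=1
  node 44: h_left=1, h_right=1, diff=0 [OK], height=2
All nodes satisfy the balance condition.
Result: Balanced


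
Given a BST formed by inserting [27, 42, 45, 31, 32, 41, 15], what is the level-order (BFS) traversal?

Tree insertion order: [27, 42, 45, 31, 32, 41, 15]
Tree (level-order array): [27, 15, 42, None, None, 31, 45, None, 32, None, None, None, 41]
BFS from the root, enqueuing left then right child of each popped node:
  queue [27] -> pop 27, enqueue [15, 42], visited so far: [27]
  queue [15, 42] -> pop 15, enqueue [none], visited so far: [27, 15]
  queue [42] -> pop 42, enqueue [31, 45], visited so far: [27, 15, 42]
  queue [31, 45] -> pop 31, enqueue [32], visited so far: [27, 15, 42, 31]
  queue [45, 32] -> pop 45, enqueue [none], visited so far: [27, 15, 42, 31, 45]
  queue [32] -> pop 32, enqueue [41], visited so far: [27, 15, 42, 31, 45, 32]
  queue [41] -> pop 41, enqueue [none], visited so far: [27, 15, 42, 31, 45, 32, 41]
Result: [27, 15, 42, 31, 45, 32, 41]


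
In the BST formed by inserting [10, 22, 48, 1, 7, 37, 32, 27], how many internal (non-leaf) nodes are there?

Tree built from: [10, 22, 48, 1, 7, 37, 32, 27]
Tree (level-order array): [10, 1, 22, None, 7, None, 48, None, None, 37, None, 32, None, 27]
Rule: An internal node has at least one child.
Per-node child counts:
  node 10: 2 child(ren)
  node 1: 1 child(ren)
  node 7: 0 child(ren)
  node 22: 1 child(ren)
  node 48: 1 child(ren)
  node 37: 1 child(ren)
  node 32: 1 child(ren)
  node 27: 0 child(ren)
Matching nodes: [10, 1, 22, 48, 37, 32]
Count of internal (non-leaf) nodes: 6


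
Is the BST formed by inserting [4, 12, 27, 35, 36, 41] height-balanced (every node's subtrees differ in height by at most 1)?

Tree (level-order array): [4, None, 12, None, 27, None, 35, None, 36, None, 41]
Definition: a tree is height-balanced if, at every node, |h(left) - h(right)| <= 1 (empty subtree has height -1).
Bottom-up per-node check:
  node 41: h_left=-1, h_right=-1, diff=0 [OK], height=0
  node 36: h_left=-1, h_right=0, diff=1 [OK], height=1
  node 35: h_left=-1, h_right=1, diff=2 [FAIL (|-1-1|=2 > 1)], height=2
  node 27: h_left=-1, h_right=2, diff=3 [FAIL (|-1-2|=3 > 1)], height=3
  node 12: h_left=-1, h_right=3, diff=4 [FAIL (|-1-3|=4 > 1)], height=4
  node 4: h_left=-1, h_right=4, diff=5 [FAIL (|-1-4|=5 > 1)], height=5
Node 35 violates the condition: |-1 - 1| = 2 > 1.
Result: Not balanced


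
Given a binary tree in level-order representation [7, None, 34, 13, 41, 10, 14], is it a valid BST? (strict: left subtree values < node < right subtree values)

Level-order array: [7, None, 34, 13, 41, 10, 14]
Validate using subtree bounds (lo, hi): at each node, require lo < value < hi,
then recurse left with hi=value and right with lo=value.
Preorder trace (stopping at first violation):
  at node 7 with bounds (-inf, +inf): OK
  at node 34 with bounds (7, +inf): OK
  at node 13 with bounds (7, 34): OK
  at node 10 with bounds (7, 13): OK
  at node 14 with bounds (13, 34): OK
  at node 41 with bounds (34, +inf): OK
No violation found at any node.
Result: Valid BST


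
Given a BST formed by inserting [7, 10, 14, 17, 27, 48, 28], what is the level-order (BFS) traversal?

Tree insertion order: [7, 10, 14, 17, 27, 48, 28]
Tree (level-order array): [7, None, 10, None, 14, None, 17, None, 27, None, 48, 28]
BFS from the root, enqueuing left then right child of each popped node:
  queue [7] -> pop 7, enqueue [10], visited so far: [7]
  queue [10] -> pop 10, enqueue [14], visited so far: [7, 10]
  queue [14] -> pop 14, enqueue [17], visited so far: [7, 10, 14]
  queue [17] -> pop 17, enqueue [27], visited so far: [7, 10, 14, 17]
  queue [27] -> pop 27, enqueue [48], visited so far: [7, 10, 14, 17, 27]
  queue [48] -> pop 48, enqueue [28], visited so far: [7, 10, 14, 17, 27, 48]
  queue [28] -> pop 28, enqueue [none], visited so far: [7, 10, 14, 17, 27, 48, 28]
Result: [7, 10, 14, 17, 27, 48, 28]


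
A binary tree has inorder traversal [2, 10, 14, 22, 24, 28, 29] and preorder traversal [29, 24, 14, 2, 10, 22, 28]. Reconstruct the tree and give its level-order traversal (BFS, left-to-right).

Inorder:  [2, 10, 14, 22, 24, 28, 29]
Preorder: [29, 24, 14, 2, 10, 22, 28]
Algorithm: preorder visits root first, so consume preorder in order;
for each root, split the current inorder slice at that value into
left-subtree inorder and right-subtree inorder, then recurse.
Recursive splits:
  root=29; inorder splits into left=[2, 10, 14, 22, 24, 28], right=[]
  root=24; inorder splits into left=[2, 10, 14, 22], right=[28]
  root=14; inorder splits into left=[2, 10], right=[22]
  root=2; inorder splits into left=[], right=[10]
  root=10; inorder splits into left=[], right=[]
  root=22; inorder splits into left=[], right=[]
  root=28; inorder splits into left=[], right=[]
Reconstructed level-order: [29, 24, 14, 28, 2, 22, 10]


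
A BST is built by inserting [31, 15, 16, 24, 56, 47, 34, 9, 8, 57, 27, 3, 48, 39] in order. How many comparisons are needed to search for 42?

Search path for 42: 31 -> 56 -> 47 -> 34 -> 39
Found: False
Comparisons: 5


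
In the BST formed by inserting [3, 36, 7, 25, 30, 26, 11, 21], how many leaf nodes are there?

Tree built from: [3, 36, 7, 25, 30, 26, 11, 21]
Tree (level-order array): [3, None, 36, 7, None, None, 25, 11, 30, None, 21, 26]
Rule: A leaf has 0 children.
Per-node child counts:
  node 3: 1 child(ren)
  node 36: 1 child(ren)
  node 7: 1 child(ren)
  node 25: 2 child(ren)
  node 11: 1 child(ren)
  node 21: 0 child(ren)
  node 30: 1 child(ren)
  node 26: 0 child(ren)
Matching nodes: [21, 26]
Count of leaf nodes: 2


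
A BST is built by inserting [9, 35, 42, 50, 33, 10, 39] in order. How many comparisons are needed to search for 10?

Search path for 10: 9 -> 35 -> 33 -> 10
Found: True
Comparisons: 4


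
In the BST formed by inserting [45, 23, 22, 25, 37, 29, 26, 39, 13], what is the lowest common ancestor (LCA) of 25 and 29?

Tree insertion order: [45, 23, 22, 25, 37, 29, 26, 39, 13]
Tree (level-order array): [45, 23, None, 22, 25, 13, None, None, 37, None, None, 29, 39, 26]
In a BST, the LCA of p=25, q=29 is the first node v on the
root-to-leaf path with p <= v <= q (go left if both < v, right if both > v).
Walk from root:
  at 45: both 25 and 29 < 45, go left
  at 23: both 25 and 29 > 23, go right
  at 25: 25 <= 25 <= 29, this is the LCA
LCA = 25


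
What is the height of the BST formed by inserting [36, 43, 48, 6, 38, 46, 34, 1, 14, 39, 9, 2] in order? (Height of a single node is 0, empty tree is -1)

Insertion order: [36, 43, 48, 6, 38, 46, 34, 1, 14, 39, 9, 2]
Tree (level-order array): [36, 6, 43, 1, 34, 38, 48, None, 2, 14, None, None, 39, 46, None, None, None, 9]
Compute height bottom-up (empty subtree = -1):
  height(2) = 1 + max(-1, -1) = 0
  height(1) = 1 + max(-1, 0) = 1
  height(9) = 1 + max(-1, -1) = 0
  height(14) = 1 + max(0, -1) = 1
  height(34) = 1 + max(1, -1) = 2
  height(6) = 1 + max(1, 2) = 3
  height(39) = 1 + max(-1, -1) = 0
  height(38) = 1 + max(-1, 0) = 1
  height(46) = 1 + max(-1, -1) = 0
  height(48) = 1 + max(0, -1) = 1
  height(43) = 1 + max(1, 1) = 2
  height(36) = 1 + max(3, 2) = 4
Height = 4


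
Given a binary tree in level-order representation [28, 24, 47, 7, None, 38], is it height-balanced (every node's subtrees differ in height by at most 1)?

Tree (level-order array): [28, 24, 47, 7, None, 38]
Definition: a tree is height-balanced if, at every node, |h(left) - h(right)| <= 1 (empty subtree has height -1).
Bottom-up per-node check:
  node 7: h_left=-1, h_right=-1, diff=0 [OK], height=0
  node 24: h_left=0, h_right=-1, diff=1 [OK], height=1
  node 38: h_left=-1, h_right=-1, diff=0 [OK], height=0
  node 47: h_left=0, h_right=-1, diff=1 [OK], height=1
  node 28: h_left=1, h_right=1, diff=0 [OK], height=2
All nodes satisfy the balance condition.
Result: Balanced


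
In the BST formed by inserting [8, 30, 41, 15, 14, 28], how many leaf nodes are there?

Tree built from: [8, 30, 41, 15, 14, 28]
Tree (level-order array): [8, None, 30, 15, 41, 14, 28]
Rule: A leaf has 0 children.
Per-node child counts:
  node 8: 1 child(ren)
  node 30: 2 child(ren)
  node 15: 2 child(ren)
  node 14: 0 child(ren)
  node 28: 0 child(ren)
  node 41: 0 child(ren)
Matching nodes: [14, 28, 41]
Count of leaf nodes: 3


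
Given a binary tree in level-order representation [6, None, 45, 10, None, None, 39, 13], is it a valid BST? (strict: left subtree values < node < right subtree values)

Level-order array: [6, None, 45, 10, None, None, 39, 13]
Validate using subtree bounds (lo, hi): at each node, require lo < value < hi,
then recurse left with hi=value and right with lo=value.
Preorder trace (stopping at first violation):
  at node 6 with bounds (-inf, +inf): OK
  at node 45 with bounds (6, +inf): OK
  at node 10 with bounds (6, 45): OK
  at node 39 with bounds (10, 45): OK
  at node 13 with bounds (10, 39): OK
No violation found at any node.
Result: Valid BST


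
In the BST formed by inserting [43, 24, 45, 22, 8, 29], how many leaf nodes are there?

Tree built from: [43, 24, 45, 22, 8, 29]
Tree (level-order array): [43, 24, 45, 22, 29, None, None, 8]
Rule: A leaf has 0 children.
Per-node child counts:
  node 43: 2 child(ren)
  node 24: 2 child(ren)
  node 22: 1 child(ren)
  node 8: 0 child(ren)
  node 29: 0 child(ren)
  node 45: 0 child(ren)
Matching nodes: [8, 29, 45]
Count of leaf nodes: 3


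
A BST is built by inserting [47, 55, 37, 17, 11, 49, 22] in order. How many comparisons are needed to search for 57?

Search path for 57: 47 -> 55
Found: False
Comparisons: 2


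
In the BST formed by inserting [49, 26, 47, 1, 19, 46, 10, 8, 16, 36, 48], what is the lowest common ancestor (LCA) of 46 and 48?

Tree insertion order: [49, 26, 47, 1, 19, 46, 10, 8, 16, 36, 48]
Tree (level-order array): [49, 26, None, 1, 47, None, 19, 46, 48, 10, None, 36, None, None, None, 8, 16]
In a BST, the LCA of p=46, q=48 is the first node v on the
root-to-leaf path with p <= v <= q (go left if both < v, right if both > v).
Walk from root:
  at 49: both 46 and 48 < 49, go left
  at 26: both 46 and 48 > 26, go right
  at 47: 46 <= 47 <= 48, this is the LCA
LCA = 47


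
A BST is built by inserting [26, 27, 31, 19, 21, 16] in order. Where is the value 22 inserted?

Starting tree (level order): [26, 19, 27, 16, 21, None, 31]
Insertion path: 26 -> 19 -> 21
Result: insert 22 as right child of 21
Final tree (level order): [26, 19, 27, 16, 21, None, 31, None, None, None, 22]


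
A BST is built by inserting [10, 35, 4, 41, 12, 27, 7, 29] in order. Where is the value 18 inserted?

Starting tree (level order): [10, 4, 35, None, 7, 12, 41, None, None, None, 27, None, None, None, 29]
Insertion path: 10 -> 35 -> 12 -> 27
Result: insert 18 as left child of 27
Final tree (level order): [10, 4, 35, None, 7, 12, 41, None, None, None, 27, None, None, 18, 29]


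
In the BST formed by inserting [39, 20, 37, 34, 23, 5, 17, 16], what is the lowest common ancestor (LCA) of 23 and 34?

Tree insertion order: [39, 20, 37, 34, 23, 5, 17, 16]
Tree (level-order array): [39, 20, None, 5, 37, None, 17, 34, None, 16, None, 23]
In a BST, the LCA of p=23, q=34 is the first node v on the
root-to-leaf path with p <= v <= q (go left if both < v, right if both > v).
Walk from root:
  at 39: both 23 and 34 < 39, go left
  at 20: both 23 and 34 > 20, go right
  at 37: both 23 and 34 < 37, go left
  at 34: 23 <= 34 <= 34, this is the LCA
LCA = 34


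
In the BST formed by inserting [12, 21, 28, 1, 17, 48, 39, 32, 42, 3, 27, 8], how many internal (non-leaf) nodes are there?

Tree built from: [12, 21, 28, 1, 17, 48, 39, 32, 42, 3, 27, 8]
Tree (level-order array): [12, 1, 21, None, 3, 17, 28, None, 8, None, None, 27, 48, None, None, None, None, 39, None, 32, 42]
Rule: An internal node has at least one child.
Per-node child counts:
  node 12: 2 child(ren)
  node 1: 1 child(ren)
  node 3: 1 child(ren)
  node 8: 0 child(ren)
  node 21: 2 child(ren)
  node 17: 0 child(ren)
  node 28: 2 child(ren)
  node 27: 0 child(ren)
  node 48: 1 child(ren)
  node 39: 2 child(ren)
  node 32: 0 child(ren)
  node 42: 0 child(ren)
Matching nodes: [12, 1, 3, 21, 28, 48, 39]
Count of internal (non-leaf) nodes: 7


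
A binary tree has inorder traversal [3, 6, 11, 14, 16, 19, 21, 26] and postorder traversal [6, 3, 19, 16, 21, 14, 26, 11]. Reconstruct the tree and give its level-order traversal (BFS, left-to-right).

Inorder:   [3, 6, 11, 14, 16, 19, 21, 26]
Postorder: [6, 3, 19, 16, 21, 14, 26, 11]
Algorithm: postorder visits root last, so walk postorder right-to-left;
each value is the root of the current inorder slice — split it at that
value, recurse on the right subtree first, then the left.
Recursive splits:
  root=11; inorder splits into left=[3, 6], right=[14, 16, 19, 21, 26]
  root=26; inorder splits into left=[14, 16, 19, 21], right=[]
  root=14; inorder splits into left=[], right=[16, 19, 21]
  root=21; inorder splits into left=[16, 19], right=[]
  root=16; inorder splits into left=[], right=[19]
  root=19; inorder splits into left=[], right=[]
  root=3; inorder splits into left=[], right=[6]
  root=6; inorder splits into left=[], right=[]
Reconstructed level-order: [11, 3, 26, 6, 14, 21, 16, 19]
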